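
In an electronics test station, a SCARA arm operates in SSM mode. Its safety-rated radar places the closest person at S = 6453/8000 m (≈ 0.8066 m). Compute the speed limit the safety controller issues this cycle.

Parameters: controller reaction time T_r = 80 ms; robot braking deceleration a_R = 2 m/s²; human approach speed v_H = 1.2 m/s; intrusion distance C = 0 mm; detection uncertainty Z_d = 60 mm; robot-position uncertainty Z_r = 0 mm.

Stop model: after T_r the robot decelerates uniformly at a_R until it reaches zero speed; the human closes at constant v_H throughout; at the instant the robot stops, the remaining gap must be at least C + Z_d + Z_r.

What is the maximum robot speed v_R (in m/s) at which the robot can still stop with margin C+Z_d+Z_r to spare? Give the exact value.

collect terms ⇒ (1/4)·v_R² + (17/25)·v_R + (-1041/1600) = 0
  disc = (17/25)² − 4·(1/4)·(-1041/1600) = 44521/40000 ; √disc = 211/200
  v_R = (−(17/25) + 211/200) / (2·(1/4)) = 3/4 m/s
check:
stop time T_s = (3/4)/2 = 0.3750 s
robot covers v_R·T_r = 0.7500·0.0800 = 0.0600 m before braking
robot covers 0.7500·0.3750 − ½·2.0000·0.3750² = 0.1406 m while stopping
human closes 1.2000·0.4550 = 0.5460 m
margins: 0.0000+0.0600+0.0000 = 0.0600 m
sum ≈ 0.0600+0.1406+0.5460+0.0600 ≈ 0.8066 m = S ✓

v_R_max = 3/4 m/s = 0.7500 m/s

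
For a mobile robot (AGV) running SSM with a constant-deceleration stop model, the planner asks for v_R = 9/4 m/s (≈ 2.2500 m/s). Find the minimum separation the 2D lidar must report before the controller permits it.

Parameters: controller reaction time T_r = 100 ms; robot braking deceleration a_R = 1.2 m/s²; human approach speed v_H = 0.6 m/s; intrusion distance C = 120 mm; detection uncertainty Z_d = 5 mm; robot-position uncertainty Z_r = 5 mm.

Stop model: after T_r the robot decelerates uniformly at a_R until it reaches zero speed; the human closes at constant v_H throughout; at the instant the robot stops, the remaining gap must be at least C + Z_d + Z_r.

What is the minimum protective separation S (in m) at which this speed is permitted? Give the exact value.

braking lasts T_s = (9/4)/(6/5) = 1.8750 s
robot covers v_R·T_r = 2.2500·0.1000 = 0.2250 m before braking
braking distance = 2.2500²/(2·1.2000) = 2.1094 m
human over T_r+T_s: 0.6000·(0.1000+1.8750) = 1.1850 m
margins: 0.1200+0.0050+0.0050 = 0.1300 m
S_min ≈ 0.2250+2.1094+1.1850+0.1300  ⇒  S_min = 5839/1600 m

S_min = 5839/1600 m = 3.6494 m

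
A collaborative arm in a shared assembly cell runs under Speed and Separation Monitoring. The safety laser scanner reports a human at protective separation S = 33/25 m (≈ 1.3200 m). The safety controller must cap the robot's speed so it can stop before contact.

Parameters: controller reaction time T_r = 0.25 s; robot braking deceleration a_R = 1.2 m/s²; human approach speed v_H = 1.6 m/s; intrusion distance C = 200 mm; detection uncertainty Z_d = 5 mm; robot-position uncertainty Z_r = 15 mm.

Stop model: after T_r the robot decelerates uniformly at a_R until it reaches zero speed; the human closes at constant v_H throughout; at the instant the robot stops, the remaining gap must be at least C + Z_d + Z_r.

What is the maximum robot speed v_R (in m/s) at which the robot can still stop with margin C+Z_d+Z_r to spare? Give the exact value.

at the boundary: (5/12)·v² + (19/12)·v + (-7/10) = 0
  disc = (19/12)² − 4·(5/12)·(-7/10) = 529/144 ; √disc = 23/12
  v_R = (−(19/12) + 23/12) / (2·(5/12)) = 2/5 m/s
check:
braking lasts T_s = (2/5)/(6/5) = 0.3333 s
robot in T_r: 0.4000·0.2500 = 0.1000 m
robot covers 0.4000·0.3333 − ½·1.2000·0.3333² = 0.0667 m while stopping
human over T_r+T_s: 1.6000·(0.2500+0.3333) = 0.9333 m
residual clearance needed = 0.2000+0.0050+0.0150 = 0.2200 m
sum ≈ 0.1000+0.0667+0.9333+0.2200 ≈ 1.3200 m = S ✓

v_R_max = 2/5 m/s = 0.4000 m/s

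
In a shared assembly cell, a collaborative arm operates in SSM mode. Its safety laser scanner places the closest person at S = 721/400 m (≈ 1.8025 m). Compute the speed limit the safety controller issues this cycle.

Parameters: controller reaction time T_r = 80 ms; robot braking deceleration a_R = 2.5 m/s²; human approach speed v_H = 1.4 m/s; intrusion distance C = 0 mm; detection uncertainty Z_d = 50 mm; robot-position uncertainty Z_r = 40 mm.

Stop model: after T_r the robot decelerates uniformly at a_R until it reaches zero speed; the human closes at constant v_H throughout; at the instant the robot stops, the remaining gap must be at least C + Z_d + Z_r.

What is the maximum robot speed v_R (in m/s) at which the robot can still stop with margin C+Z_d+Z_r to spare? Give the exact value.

at the boundary: (1/5)·v² + (16/25)·v + (-3201/2000) = 0
  disc = (16/25)² − 4·(1/5)·(-3201/2000) = 169/100 ; √disc = 13/10
  v_R = (−(16/25) + 13/10) / (2·(1/5)) = 33/20 m/s
check:
stop time T_s = (33/20)/(5/2) = 0.6600 s
reaction-phase robot travel = 1.6500·0.0800 = 0.1320 m
braking distance = 1.6500²/(2·2.5000) = 0.5445 m
person approaches 1.4000·(0.0800+0.6600) = 1.0360 m
C+Z_d+Z_r = 0.0000+0.0500+0.0400 = 0.0900 m
sum ≈ 0.1320+0.5445+1.0360+0.0900 ≈ 1.8025 m = S ✓

v_R_max = 33/20 m/s = 1.6500 m/s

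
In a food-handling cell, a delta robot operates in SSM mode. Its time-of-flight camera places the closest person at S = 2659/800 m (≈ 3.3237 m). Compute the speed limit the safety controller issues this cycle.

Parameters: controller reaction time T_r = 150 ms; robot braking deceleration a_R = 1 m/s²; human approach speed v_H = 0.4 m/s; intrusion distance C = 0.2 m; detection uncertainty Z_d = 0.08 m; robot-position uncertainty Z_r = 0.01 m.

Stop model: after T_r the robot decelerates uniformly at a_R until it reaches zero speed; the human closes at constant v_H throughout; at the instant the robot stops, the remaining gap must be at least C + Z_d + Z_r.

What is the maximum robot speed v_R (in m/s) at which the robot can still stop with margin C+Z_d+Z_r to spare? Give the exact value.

quadratic (1/2)·v² + (11/20)·v + (-2379/800) = 0
  disc = (11/20)² − 4·(1/2)·(-2379/800) = 25/4 ; √disc = 5/2
  v_R = (−(11/20) + 5/2) / (2·(1/2)) = 39/20 m/s
check:
braking lasts T_s = (39/20)/1 = 1.9500 s
reaction-phase robot travel = 1.9500·0.1500 = 0.2925 m
robot covers 1.9500·1.9500 − ½·1.0000·1.9500² = 1.9013 m while stopping
person approaches 0.4000·(0.1500+1.9500) = 0.8400 m
margins: 0.2000+0.0800+0.0100 = 0.2900 m
sum ≈ 0.2925+1.9013+0.8400+0.2900 ≈ 3.3237 m = S ✓

v_R_max = 39/20 m/s = 1.9500 m/s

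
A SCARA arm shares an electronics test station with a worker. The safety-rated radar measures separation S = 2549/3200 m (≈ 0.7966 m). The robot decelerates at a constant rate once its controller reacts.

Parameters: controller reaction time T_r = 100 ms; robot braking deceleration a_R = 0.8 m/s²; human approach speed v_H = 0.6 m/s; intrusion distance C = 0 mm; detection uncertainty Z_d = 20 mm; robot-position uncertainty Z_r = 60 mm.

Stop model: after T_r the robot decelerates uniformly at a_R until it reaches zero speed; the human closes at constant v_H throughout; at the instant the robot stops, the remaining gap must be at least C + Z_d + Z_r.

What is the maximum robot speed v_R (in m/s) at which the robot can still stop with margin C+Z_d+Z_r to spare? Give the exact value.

quadratic (5/8)·v² + (17/20)·v + (-2101/3200) = 0
  disc = (17/20)² − 4·(5/8)·(-2101/3200) = 15129/6400 ; √disc = 123/80
  v_R = (−(17/20) + 123/80) / (2·(5/8)) = 11/20 m/s
check:
T_s = v_R/a_R = (11/20)/(4/5) = 0.6875 s
reaction-phase robot travel = 0.5500·0.1000 = 0.0550 m
robot covers 0.5500·0.6875 − ½·0.8000·0.6875² = 0.1891 m while stopping
human over T_r+T_s: 0.6000·(0.1000+0.6875) = 0.4725 m
residual clearance needed = 0.0000+0.0200+0.0600 = 0.0800 m
sum ≈ 0.0550+0.1891+0.4725+0.0800 ≈ 0.7966 m = S ✓

v_R_max = 11/20 m/s = 0.5500 m/s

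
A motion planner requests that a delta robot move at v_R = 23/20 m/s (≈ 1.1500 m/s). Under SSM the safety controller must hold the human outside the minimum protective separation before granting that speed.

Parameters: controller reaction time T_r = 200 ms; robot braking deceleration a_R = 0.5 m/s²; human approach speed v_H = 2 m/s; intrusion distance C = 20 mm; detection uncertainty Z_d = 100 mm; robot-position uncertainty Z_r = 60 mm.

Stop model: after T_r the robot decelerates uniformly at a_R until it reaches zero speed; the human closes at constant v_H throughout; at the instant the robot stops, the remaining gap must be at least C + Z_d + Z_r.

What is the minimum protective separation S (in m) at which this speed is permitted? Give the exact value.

S_min = 2693/400 m = 6.7325 m

T_s = v_R/a_R = (23/20)/(1/2) = 2.3000 s
robot in T_r: 1.1500·0.2000 = 0.2300 m
robot covers 1.1500·2.3000 − ½·0.5000·2.3000² = 1.3225 m while stopping
person approaches 2.0000·(0.2000+2.3000) = 5.0000 m
residual clearance needed = 0.0200+0.1000+0.0600 = 0.1800 m
S_min ≈ 0.2300+1.3225+5.0000+0.1800  ⇒  S_min = 2693/400 m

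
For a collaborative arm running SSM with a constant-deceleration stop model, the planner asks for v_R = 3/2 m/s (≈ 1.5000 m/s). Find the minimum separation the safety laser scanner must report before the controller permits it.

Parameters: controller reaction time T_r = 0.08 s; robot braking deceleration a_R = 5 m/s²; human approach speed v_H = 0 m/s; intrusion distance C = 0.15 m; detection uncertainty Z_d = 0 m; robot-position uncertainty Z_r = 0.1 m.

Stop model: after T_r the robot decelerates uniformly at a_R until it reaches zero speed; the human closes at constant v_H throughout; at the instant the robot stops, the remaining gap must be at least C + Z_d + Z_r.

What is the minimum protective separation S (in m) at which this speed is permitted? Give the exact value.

braking lasts T_s = (3/2)/5 = 0.3000 s
robot covers v_R·T_r = 1.5000·0.0800 = 0.1200 m before braking
robot under decel: 1.5000²/(2·5.0000) = 0.2250 m
human over T_r+T_s: 0.0000·(0.0800+0.3000) = 0.0000 m
margins: 0.1500+0.0000+0.1000 = 0.2500 m
S_min ≈ 0.1200+0.2250+0.0000+0.2500  ⇒  S_min = 119/200 m

S_min = 119/200 m = 0.5950 m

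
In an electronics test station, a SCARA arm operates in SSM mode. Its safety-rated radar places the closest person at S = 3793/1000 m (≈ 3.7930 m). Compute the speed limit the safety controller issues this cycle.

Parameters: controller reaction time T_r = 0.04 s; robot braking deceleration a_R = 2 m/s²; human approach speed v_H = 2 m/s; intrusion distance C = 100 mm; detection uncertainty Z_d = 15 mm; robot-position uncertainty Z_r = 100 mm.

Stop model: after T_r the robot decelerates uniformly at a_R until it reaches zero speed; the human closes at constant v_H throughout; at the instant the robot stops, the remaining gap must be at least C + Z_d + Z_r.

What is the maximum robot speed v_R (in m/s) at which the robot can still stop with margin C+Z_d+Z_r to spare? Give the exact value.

v_R_max = 11/5 m/s = 2.2000 m/s

at the boundary: (1/4)·v² + (26/25)·v + (-1749/500) = 0
  disc = (26/25)² − 4·(1/4)·(-1749/500) = 11449/2500 ; √disc = 107/50
  v_R = (−(26/25) + 107/50) / (2·(1/4)) = 11/5 m/s
check:
T_s = v_R/a_R = (11/5)/2 = 1.1000 s
robot in T_r: 2.2000·0.0400 = 0.0880 m
robot covers 2.2000·1.1000 − ½·2.0000·1.1000² = 1.2100 m while stopping
human closes 2.0000·1.1400 = 2.2800 m
margins: 0.1000+0.0150+0.1000 = 0.2150 m
sum ≈ 0.0880+1.2100+2.2800+0.2150 ≈ 3.7930 m = S ✓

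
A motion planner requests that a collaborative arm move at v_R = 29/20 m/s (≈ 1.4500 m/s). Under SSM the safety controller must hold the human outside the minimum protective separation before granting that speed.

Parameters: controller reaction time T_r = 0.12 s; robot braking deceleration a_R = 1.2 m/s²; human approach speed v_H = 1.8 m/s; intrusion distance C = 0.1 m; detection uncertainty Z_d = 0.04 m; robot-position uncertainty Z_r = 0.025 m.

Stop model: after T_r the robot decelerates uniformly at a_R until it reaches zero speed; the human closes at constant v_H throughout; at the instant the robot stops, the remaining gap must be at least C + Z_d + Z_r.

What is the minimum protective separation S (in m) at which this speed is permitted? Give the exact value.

S_min = 17309/4800 m = 3.6060 m

T_s = v_R/a_R = (29/20)/(6/5) = 1.2083 s
robot in T_r: 1.4500·0.1200 = 0.1740 m
braking distance = 1.4500²/(2·1.2000) = 0.8760 m
person approaches 1.8000·(0.1200+1.2083) = 2.3910 m
residual clearance needed = 0.1000+0.0400+0.0250 = 0.1650 m
S_min ≈ 0.1740+0.8760+2.3910+0.1650  ⇒  S_min = 17309/4800 m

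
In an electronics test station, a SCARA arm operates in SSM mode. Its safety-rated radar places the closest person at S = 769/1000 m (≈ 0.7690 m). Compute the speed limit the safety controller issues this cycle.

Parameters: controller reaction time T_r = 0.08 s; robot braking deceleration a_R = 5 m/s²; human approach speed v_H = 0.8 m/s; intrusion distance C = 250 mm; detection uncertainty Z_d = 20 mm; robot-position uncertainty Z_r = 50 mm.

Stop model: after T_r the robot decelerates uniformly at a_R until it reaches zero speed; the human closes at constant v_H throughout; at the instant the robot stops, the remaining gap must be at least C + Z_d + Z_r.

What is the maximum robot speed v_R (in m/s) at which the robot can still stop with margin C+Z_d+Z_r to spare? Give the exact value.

collect terms ⇒ (1/10)·v_R² + (6/25)·v_R + (-77/200) = 0
  disc = (6/25)² − 4·(1/10)·(-77/200) = 529/2500 ; √disc = 23/50
  v_R = (−(6/25) + 23/50) / (2·(1/10)) = 11/10 m/s
check:
braking lasts T_s = (11/10)/5 = 0.2200 s
robot covers v_R·T_r = 1.1000·0.0800 = 0.0880 m before braking
robot covers 1.1000·0.2200 − ½·5.0000·0.2200² = 0.1210 m while stopping
human over T_r+T_s: 0.8000·(0.0800+0.2200) = 0.2400 m
margins: 0.2500+0.0200+0.0500 = 0.3200 m
sum ≈ 0.0880+0.1210+0.2400+0.3200 ≈ 0.7690 m = S ✓

v_R_max = 11/10 m/s = 1.1000 m/s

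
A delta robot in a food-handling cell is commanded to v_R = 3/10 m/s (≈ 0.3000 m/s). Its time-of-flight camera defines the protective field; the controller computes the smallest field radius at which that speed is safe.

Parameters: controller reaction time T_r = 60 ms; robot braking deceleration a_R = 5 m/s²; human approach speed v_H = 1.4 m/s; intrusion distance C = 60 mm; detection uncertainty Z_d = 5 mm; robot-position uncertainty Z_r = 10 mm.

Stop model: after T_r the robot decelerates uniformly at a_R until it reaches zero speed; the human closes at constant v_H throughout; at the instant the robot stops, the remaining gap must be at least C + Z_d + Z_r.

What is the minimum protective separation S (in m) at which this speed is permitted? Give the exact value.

S_min = 27/100 m = 0.2700 m

T_s = v_R/a_R = (3/10)/5 = 0.0600 s
robot covers v_R·T_r = 0.3000·0.0600 = 0.0180 m before braking
braking distance = 0.3000²/(2·5.0000) = 0.0090 m
human closes 1.4000·0.1200 = 0.1680 m
residual clearance needed = 0.0600+0.0050+0.0100 = 0.0750 m
S_min ≈ 0.0180+0.0090+0.1680+0.0750  ⇒  S_min = 27/100 m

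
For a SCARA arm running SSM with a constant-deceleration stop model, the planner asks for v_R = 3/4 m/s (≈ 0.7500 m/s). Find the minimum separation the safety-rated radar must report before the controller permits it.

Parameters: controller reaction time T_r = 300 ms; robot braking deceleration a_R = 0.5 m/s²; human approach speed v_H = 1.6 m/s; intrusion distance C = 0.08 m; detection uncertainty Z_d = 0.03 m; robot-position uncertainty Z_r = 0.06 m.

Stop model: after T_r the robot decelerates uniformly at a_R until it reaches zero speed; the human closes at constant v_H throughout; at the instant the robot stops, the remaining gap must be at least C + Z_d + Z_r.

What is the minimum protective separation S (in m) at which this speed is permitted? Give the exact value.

S_min = 307/80 m = 3.8375 m

T_s = v_R/a_R = (3/4)/(1/2) = 1.5000 s
robot in T_r: 0.7500·0.3000 = 0.2250 m
robot covers 0.7500·1.5000 − ½·0.5000·1.5000² = 0.5625 m while stopping
human over T_r+T_s: 1.6000·(0.3000+1.5000) = 2.8800 m
margins: 0.0800+0.0300+0.0600 = 0.1700 m
S_min ≈ 0.2250+0.5625+2.8800+0.1700  ⇒  S_min = 307/80 m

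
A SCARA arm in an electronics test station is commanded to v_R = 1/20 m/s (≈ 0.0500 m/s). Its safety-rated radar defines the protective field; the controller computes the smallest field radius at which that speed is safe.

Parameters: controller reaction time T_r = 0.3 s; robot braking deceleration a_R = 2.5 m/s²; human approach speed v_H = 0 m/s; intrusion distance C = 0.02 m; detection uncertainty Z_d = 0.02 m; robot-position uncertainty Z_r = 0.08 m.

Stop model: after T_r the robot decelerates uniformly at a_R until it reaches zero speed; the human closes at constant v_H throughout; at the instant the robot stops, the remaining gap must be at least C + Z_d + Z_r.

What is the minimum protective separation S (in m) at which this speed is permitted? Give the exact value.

stop time T_s = (1/20)/(5/2) = 0.0200 s
reaction-phase robot travel = 0.0500·0.3000 = 0.0150 m
braking distance = 0.0500²/(2·2.5000) = 0.0005 m
person approaches 0.0000·(0.3000+0.0200) = 0.0000 m
margins: 0.0200+0.0200+0.0800 = 0.1200 m
S_min ≈ 0.0150+0.0005+0.0000+0.1200  ⇒  S_min = 271/2000 m

S_min = 271/2000 m = 0.1355 m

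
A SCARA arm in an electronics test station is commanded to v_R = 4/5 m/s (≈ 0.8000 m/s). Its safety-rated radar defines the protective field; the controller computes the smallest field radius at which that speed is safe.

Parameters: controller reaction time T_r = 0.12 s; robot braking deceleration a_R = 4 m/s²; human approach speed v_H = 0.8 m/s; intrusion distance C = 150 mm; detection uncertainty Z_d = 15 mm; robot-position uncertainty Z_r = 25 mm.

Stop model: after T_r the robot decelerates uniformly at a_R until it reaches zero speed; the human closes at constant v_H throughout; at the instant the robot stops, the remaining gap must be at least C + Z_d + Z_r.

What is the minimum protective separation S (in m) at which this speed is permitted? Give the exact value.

S_min = 311/500 m = 0.6220 m

T_s = v_R/a_R = (4/5)/4 = 0.2000 s
reaction-phase robot travel = 0.8000·0.1200 = 0.0960 m
braking distance = 0.8000²/(2·4.0000) = 0.0800 m
person approaches 0.8000·(0.1200+0.2000) = 0.2560 m
margins: 0.1500+0.0150+0.0250 = 0.1900 m
S_min ≈ 0.0960+0.0800+0.2560+0.1900  ⇒  S_min = 311/500 m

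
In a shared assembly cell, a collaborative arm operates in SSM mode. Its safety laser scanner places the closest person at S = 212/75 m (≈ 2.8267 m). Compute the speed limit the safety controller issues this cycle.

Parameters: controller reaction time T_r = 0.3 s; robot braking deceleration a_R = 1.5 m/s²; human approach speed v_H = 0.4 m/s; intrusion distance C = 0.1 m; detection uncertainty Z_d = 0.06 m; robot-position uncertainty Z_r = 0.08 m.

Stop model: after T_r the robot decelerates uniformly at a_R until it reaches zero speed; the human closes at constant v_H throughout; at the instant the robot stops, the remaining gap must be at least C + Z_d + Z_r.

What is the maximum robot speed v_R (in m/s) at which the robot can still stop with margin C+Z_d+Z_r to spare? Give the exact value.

v_R_max = 2 m/s = 2.0000 m/s

collect terms ⇒ (1/3)·v_R² + (17/30)·v_R + (-37/15) = 0
  disc = (17/30)² − 4·(1/3)·(-37/15) = 361/100 ; √disc = 19/10
  v_R = (−(17/30) + 19/10) / (2·(1/3)) = 2 m/s
check:
stop time T_s = 2/(3/2) = 1.3333 s
robot in T_r: 2.0000·0.3000 = 0.6000 m
braking distance = 2.0000²/(2·1.5000) = 1.3333 m
human closes 0.4000·1.6333 = 0.6533 m
C+Z_d+Z_r = 0.1000+0.0600+0.0800 = 0.2400 m
sum ≈ 0.6000+1.3333+0.6533+0.2400 ≈ 2.8267 m = S ✓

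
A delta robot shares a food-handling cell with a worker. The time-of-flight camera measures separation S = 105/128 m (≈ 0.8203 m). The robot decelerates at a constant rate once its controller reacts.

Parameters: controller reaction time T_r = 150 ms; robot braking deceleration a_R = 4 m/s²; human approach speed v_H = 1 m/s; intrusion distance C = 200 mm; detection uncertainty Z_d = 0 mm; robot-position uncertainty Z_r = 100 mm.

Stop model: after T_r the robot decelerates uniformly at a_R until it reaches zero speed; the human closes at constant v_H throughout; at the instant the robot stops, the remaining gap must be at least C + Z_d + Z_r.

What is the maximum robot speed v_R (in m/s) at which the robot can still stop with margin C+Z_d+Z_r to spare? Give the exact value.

at the boundary: (1/8)·v² + (2/5)·v + (-237/640) = 0
  disc = (2/5)² − 4·(1/8)·(-237/640) = 2209/6400 ; √disc = 47/80
  v_R = (−(2/5) + 47/80) / (2·(1/8)) = 3/4 m/s
check:
stop time T_s = (3/4)/4 = 0.1875 s
reaction-phase robot travel = 0.7500·0.1500 = 0.1125 m
robot covers 0.7500·0.1875 − ½·4.0000·0.1875² = 0.0703 m while stopping
human closes 1.0000·0.3375 = 0.3375 m
margins: 0.2000+0.0000+0.1000 = 0.3000 m
sum ≈ 0.1125+0.0703+0.3375+0.3000 ≈ 0.8203 m = S ✓

v_R_max = 3/4 m/s = 0.7500 m/s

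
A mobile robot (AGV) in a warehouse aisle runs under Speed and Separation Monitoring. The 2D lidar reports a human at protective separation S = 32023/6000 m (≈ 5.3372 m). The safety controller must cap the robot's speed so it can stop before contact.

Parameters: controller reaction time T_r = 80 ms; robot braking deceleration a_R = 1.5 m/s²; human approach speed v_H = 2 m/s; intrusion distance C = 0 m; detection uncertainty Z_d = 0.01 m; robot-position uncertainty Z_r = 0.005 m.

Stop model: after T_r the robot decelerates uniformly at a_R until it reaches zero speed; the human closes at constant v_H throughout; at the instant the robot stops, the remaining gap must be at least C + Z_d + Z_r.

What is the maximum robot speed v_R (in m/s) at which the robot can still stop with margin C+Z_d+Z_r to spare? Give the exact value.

quadratic (1/3)·v² + (106/75)·v + (-30973/6000) = 0
  disc = (106/75)² − 4·(1/3)·(-30973/6000) = 22201/2500 ; √disc = 149/50
  v_R = (−(106/75) + 149/50) / (2·(1/3)) = 47/20 m/s
check:
stop time T_s = (47/20)/(3/2) = 1.5667 s
robot covers v_R·T_r = 2.3500·0.0800 = 0.1880 m before braking
robot covers 2.3500·1.5667 − ½·1.5000·1.5667² = 1.8408 m while stopping
person approaches 2.0000·(0.0800+1.5667) = 3.2933 m
residual clearance needed = 0.0000+0.0100+0.0050 = 0.0150 m
sum ≈ 0.1880+1.8408+3.2933+0.0150 ≈ 5.3372 m = S ✓

v_R_max = 47/20 m/s = 2.3500 m/s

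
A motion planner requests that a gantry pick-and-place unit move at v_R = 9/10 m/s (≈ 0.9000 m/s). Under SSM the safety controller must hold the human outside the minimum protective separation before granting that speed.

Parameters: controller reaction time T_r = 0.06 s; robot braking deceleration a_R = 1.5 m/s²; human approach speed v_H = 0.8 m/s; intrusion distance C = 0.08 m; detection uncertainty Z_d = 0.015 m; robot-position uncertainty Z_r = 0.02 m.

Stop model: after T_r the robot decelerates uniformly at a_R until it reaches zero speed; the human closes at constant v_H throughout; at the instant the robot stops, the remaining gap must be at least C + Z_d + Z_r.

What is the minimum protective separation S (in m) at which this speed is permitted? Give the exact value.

braking lasts T_s = (9/10)/(3/2) = 0.6000 s
robot in T_r: 0.9000·0.0600 = 0.0540 m
robot covers 0.9000·0.6000 − ½·1.5000·0.6000² = 0.2700 m while stopping
human closes 0.8000·0.6600 = 0.5280 m
margins: 0.0800+0.0150+0.0200 = 0.1150 m
S_min ≈ 0.0540+0.2700+0.5280+0.1150  ⇒  S_min = 967/1000 m

S_min = 967/1000 m = 0.9670 m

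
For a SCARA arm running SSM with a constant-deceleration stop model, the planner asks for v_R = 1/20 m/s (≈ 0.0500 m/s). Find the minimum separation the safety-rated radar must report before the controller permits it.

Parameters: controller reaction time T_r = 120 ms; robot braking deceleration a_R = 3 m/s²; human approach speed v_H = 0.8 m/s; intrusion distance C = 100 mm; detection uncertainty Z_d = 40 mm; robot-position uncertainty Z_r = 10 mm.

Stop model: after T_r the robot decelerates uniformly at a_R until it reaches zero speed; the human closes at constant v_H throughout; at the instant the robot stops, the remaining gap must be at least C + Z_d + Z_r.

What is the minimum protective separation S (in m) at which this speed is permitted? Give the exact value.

T_s = v_R/a_R = (1/20)/3 = 0.0167 s
reaction-phase robot travel = 0.0500·0.1200 = 0.0060 m
robot covers 0.0500·0.0167 − ½·3.0000·0.0167² = 0.0004 m while stopping
human closes 0.8000·0.1367 = 0.1093 m
C+Z_d+Z_r = 0.1000+0.0400+0.0100 = 0.1500 m
S_min ≈ 0.0060+0.0004+0.1093+0.1500  ⇒  S_min = 1063/4000 m

S_min = 1063/4000 m = 0.2657 m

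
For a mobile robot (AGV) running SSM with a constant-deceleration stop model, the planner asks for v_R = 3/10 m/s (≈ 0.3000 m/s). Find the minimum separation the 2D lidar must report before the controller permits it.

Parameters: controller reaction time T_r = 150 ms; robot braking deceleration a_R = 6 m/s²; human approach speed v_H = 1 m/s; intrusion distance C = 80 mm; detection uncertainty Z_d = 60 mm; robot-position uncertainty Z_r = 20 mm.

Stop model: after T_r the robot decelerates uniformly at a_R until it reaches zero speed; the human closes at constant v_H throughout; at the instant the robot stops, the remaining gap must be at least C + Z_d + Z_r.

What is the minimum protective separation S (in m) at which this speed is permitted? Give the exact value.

T_s = v_R/a_R = (3/10)/6 = 0.0500 s
robot covers v_R·T_r = 0.3000·0.1500 = 0.0450 m before braking
braking distance = 0.3000²/(2·6.0000) = 0.0075 m
human over T_r+T_s: 1.0000·(0.1500+0.0500) = 0.2000 m
margins: 0.0800+0.0600+0.0200 = 0.1600 m
S_min ≈ 0.0450+0.0075+0.2000+0.1600  ⇒  S_min = 33/80 m

S_min = 33/80 m = 0.4125 m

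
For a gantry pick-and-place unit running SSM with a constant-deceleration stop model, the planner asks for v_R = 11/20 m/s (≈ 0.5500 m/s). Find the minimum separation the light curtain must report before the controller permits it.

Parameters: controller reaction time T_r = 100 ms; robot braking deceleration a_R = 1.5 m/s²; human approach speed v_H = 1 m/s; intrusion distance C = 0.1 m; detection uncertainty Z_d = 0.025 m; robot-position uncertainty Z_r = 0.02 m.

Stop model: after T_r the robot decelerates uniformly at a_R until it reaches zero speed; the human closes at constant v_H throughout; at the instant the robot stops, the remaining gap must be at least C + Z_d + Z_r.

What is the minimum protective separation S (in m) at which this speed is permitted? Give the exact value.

braking lasts T_s = (11/20)/(3/2) = 0.3667 s
robot covers v_R·T_r = 0.5500·0.1000 = 0.0550 m before braking
robot covers 0.5500·0.3667 − ½·1.5000·0.3667² = 0.1008 m while stopping
person approaches 1.0000·(0.1000+0.3667) = 0.4667 m
C+Z_d+Z_r = 0.1000+0.0250+0.0200 = 0.1450 m
S_min ≈ 0.0550+0.1008+0.4667+0.1450  ⇒  S_min = 307/400 m

S_min = 307/400 m = 0.7675 m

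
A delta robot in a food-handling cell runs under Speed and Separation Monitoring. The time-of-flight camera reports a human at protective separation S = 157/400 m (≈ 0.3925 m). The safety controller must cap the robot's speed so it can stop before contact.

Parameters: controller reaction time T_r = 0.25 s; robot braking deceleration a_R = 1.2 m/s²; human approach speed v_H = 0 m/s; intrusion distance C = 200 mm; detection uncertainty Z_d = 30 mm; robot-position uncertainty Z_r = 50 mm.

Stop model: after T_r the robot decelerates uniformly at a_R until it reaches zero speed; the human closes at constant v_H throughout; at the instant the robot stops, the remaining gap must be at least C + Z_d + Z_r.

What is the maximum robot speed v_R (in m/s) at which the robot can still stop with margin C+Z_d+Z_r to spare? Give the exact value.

v_R_max = 3/10 m/s = 0.3000 m/s

at the boundary: (5/12)·v² + (1/4)·v + (-9/80) = 0
  disc = (1/4)² − 4·(5/12)·(-9/80) = 1/4 ; √disc = 1/2
  v_R = (−(1/4) + 1/2) / (2·(5/12)) = 3/10 m/s
check:
braking lasts T_s = (3/10)/(6/5) = 0.2500 s
robot covers v_R·T_r = 0.3000·0.2500 = 0.0750 m before braking
robot covers 0.3000·0.2500 − ½·1.2000·0.2500² = 0.0375 m while stopping
person approaches 0.0000·(0.2500+0.2500) = 0.0000 m
C+Z_d+Z_r = 0.2000+0.0300+0.0500 = 0.2800 m
sum ≈ 0.0750+0.0375+0.0000+0.2800 ≈ 0.3925 m = S ✓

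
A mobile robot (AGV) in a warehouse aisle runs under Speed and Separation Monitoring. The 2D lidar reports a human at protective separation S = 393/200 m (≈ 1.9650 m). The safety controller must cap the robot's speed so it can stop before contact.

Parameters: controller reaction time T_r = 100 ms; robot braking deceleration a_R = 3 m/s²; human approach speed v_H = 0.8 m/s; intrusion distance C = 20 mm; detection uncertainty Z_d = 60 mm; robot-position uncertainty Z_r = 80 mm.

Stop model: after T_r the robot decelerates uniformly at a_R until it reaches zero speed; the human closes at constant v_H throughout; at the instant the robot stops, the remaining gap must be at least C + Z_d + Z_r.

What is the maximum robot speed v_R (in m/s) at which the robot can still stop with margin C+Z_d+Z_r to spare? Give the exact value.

v_R_max = 23/10 m/s = 2.3000 m/s

collect terms ⇒ (1/6)·v_R² + (11/30)·v_R + (-69/40) = 0
  disc = (11/30)² − 4·(1/6)·(-69/40) = 289/225 ; √disc = 17/15
  v_R = (−(11/30) + 17/15) / (2·(1/6)) = 23/10 m/s
check:
stop time T_s = (23/10)/3 = 0.7667 s
robot in T_r: 2.3000·0.1000 = 0.2300 m
robot under decel: 2.3000²/(2·3.0000) = 0.8817 m
human closes 0.8000·0.8667 = 0.6933 m
margins: 0.0200+0.0600+0.0800 = 0.1600 m
sum ≈ 0.2300+0.8817+0.6933+0.1600 ≈ 1.9650 m = S ✓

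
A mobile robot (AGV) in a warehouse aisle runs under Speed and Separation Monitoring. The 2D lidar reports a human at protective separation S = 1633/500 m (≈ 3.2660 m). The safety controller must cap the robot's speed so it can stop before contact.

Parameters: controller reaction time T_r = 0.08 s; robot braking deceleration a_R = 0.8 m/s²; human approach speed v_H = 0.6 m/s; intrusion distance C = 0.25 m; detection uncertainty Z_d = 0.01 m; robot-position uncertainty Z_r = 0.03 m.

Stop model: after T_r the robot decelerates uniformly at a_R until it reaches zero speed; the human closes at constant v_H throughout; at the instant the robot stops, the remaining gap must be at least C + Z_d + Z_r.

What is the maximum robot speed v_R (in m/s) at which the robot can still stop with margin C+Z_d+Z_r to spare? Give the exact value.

v_R_max = 8/5 m/s = 1.6000 m/s

at the boundary: (5/8)·v² + (83/100)·v + (-366/125) = 0
  disc = (83/100)² − 4·(5/8)·(-366/125) = 80089/10000 ; √disc = 283/100
  v_R = (−(83/100) + 283/100) / (2·(5/8)) = 8/5 m/s
check:
stop time T_s = (8/5)/(4/5) = 2.0000 s
robot in T_r: 1.6000·0.0800 = 0.1280 m
robot covers 1.6000·2.0000 − ½·0.8000·2.0000² = 1.6000 m while stopping
human closes 0.6000·2.0800 = 1.2480 m
margins: 0.2500+0.0100+0.0300 = 0.2900 m
sum ≈ 0.1280+1.6000+1.2480+0.2900 ≈ 3.2660 m = S ✓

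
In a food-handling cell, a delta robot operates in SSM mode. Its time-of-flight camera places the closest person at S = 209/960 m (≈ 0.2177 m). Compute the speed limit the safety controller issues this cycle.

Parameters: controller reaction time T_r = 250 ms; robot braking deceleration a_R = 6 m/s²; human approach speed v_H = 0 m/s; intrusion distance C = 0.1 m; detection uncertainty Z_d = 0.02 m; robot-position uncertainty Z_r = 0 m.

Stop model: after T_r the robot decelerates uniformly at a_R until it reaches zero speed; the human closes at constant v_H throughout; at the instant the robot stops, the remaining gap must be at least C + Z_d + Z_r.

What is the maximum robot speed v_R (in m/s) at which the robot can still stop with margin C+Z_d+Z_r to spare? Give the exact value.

collect terms ⇒ (1/12)·v_R² + (1/4)·v_R + (-469/4800) = 0
  disc = (1/4)² − 4·(1/12)·(-469/4800) = 1369/14400 ; √disc = 37/120
  v_R = (−(1/4) + 37/120) / (2·(1/12)) = 7/20 m/s
check:
T_s = v_R/a_R = (7/20)/6 = 0.0583 s
reaction-phase robot travel = 0.3500·0.2500 = 0.0875 m
braking distance = 0.3500²/(2·6.0000) = 0.0102 m
human closes 0.0000·0.3083 = 0.0000 m
residual clearance needed = 0.1000+0.0200+0.0000 = 0.1200 m
sum ≈ 0.0875+0.0102+0.0000+0.1200 ≈ 0.2177 m = S ✓

v_R_max = 7/20 m/s = 0.3500 m/s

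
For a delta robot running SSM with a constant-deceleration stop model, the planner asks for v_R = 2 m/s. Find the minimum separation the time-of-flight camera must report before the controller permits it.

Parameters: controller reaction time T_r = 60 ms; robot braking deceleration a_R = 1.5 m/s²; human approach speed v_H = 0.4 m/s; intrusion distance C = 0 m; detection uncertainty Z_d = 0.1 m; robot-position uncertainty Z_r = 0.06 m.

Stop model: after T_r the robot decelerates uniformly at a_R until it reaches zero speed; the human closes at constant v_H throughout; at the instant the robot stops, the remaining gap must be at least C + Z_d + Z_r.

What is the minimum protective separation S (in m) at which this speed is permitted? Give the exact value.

S_min = 814/375 m = 2.1707 m

braking lasts T_s = 2/(3/2) = 1.3333 s
robot in T_r: 2.0000·0.0600 = 0.1200 m
robot covers 2.0000·1.3333 − ½·1.5000·1.3333² = 1.3333 m while stopping
person approaches 0.4000·(0.0600+1.3333) = 0.5573 m
C+Z_d+Z_r = 0.0000+0.1000+0.0600 = 0.1600 m
S_min ≈ 0.1200+1.3333+0.5573+0.1600  ⇒  S_min = 814/375 m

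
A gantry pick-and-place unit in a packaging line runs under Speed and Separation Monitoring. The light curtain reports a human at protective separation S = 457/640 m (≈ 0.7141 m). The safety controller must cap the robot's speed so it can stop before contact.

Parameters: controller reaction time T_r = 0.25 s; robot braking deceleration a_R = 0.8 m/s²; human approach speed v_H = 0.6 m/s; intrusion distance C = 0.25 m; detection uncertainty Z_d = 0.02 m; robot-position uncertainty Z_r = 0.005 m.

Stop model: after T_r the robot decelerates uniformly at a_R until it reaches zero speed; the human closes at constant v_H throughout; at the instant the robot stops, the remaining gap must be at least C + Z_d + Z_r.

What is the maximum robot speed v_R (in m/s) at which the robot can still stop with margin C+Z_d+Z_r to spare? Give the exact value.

collect terms ⇒ (5/8)·v_R² + (1)·v_R + (-37/128) = 0
  disc = (1)² − 4·(5/8)·(-37/128) = 441/256 ; √disc = 21/16
  v_R = (−(1) + 21/16) / (2·(5/8)) = 1/4 m/s
check:
braking lasts T_s = (1/4)/(4/5) = 0.3125 s
reaction-phase robot travel = 0.2500·0.2500 = 0.0625 m
robot covers 0.2500·0.3125 − ½·0.8000·0.3125² = 0.0391 m while stopping
person approaches 0.6000·(0.2500+0.3125) = 0.3375 m
margins: 0.2500+0.0200+0.0050 = 0.2750 m
sum ≈ 0.0625+0.0391+0.3375+0.2750 ≈ 0.7141 m = S ✓

v_R_max = 1/4 m/s = 0.2500 m/s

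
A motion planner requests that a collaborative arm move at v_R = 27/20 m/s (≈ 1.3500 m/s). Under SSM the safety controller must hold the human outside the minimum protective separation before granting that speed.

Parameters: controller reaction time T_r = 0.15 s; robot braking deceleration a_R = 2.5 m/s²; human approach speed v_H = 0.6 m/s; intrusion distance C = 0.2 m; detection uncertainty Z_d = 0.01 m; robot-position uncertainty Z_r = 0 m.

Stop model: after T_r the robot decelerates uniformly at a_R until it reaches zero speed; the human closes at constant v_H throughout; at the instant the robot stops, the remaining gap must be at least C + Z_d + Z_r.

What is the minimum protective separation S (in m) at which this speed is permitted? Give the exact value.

S_min = 1191/1000 m = 1.1910 m

stop time T_s = (27/20)/(5/2) = 0.5400 s
robot covers v_R·T_r = 1.3500·0.1500 = 0.2025 m before braking
robot covers 1.3500·0.5400 − ½·2.5000·0.5400² = 0.3645 m while stopping
human over T_r+T_s: 0.6000·(0.1500+0.5400) = 0.4140 m
residual clearance needed = 0.2000+0.0100+0.0000 = 0.2100 m
S_min ≈ 0.2025+0.3645+0.4140+0.2100  ⇒  S_min = 1191/1000 m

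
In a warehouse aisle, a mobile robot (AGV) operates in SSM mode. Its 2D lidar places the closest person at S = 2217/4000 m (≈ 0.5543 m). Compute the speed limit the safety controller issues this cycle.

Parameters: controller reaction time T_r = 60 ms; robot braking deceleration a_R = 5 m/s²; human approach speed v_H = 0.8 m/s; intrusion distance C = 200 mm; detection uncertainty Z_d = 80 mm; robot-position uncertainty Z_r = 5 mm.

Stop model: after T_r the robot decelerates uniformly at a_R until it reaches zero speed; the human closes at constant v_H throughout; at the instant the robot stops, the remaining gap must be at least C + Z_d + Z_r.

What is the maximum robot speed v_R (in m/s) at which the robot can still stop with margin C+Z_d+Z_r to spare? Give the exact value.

at the boundary: (1/10)·v² + (11/50)·v + (-177/800) = 0
  disc = (11/50)² − 4·(1/10)·(-177/800) = 1369/10000 ; √disc = 37/100
  v_R = (−(11/50) + 37/100) / (2·(1/10)) = 3/4 m/s
check:
T_s = v_R/a_R = (3/4)/5 = 0.1500 s
reaction-phase robot travel = 0.7500·0.0600 = 0.0450 m
robot covers 0.7500·0.1500 − ½·5.0000·0.1500² = 0.0563 m while stopping
person approaches 0.8000·(0.0600+0.1500) = 0.1680 m
margins: 0.2000+0.0800+0.0050 = 0.2850 m
sum ≈ 0.0450+0.0563+0.1680+0.2850 ≈ 0.5543 m = S ✓

v_R_max = 3/4 m/s = 0.7500 m/s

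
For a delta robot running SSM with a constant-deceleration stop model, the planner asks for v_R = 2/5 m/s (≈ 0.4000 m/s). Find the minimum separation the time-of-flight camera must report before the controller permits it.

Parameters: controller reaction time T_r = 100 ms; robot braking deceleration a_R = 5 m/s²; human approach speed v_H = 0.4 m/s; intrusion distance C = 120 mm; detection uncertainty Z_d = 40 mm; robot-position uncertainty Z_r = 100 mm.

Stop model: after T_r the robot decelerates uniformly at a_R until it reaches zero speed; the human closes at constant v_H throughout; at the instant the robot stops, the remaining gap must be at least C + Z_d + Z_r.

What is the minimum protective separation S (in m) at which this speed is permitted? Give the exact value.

stop time T_s = (2/5)/5 = 0.0800 s
reaction-phase robot travel = 0.4000·0.1000 = 0.0400 m
robot covers 0.4000·0.0800 − ½·5.0000·0.0800² = 0.0160 m while stopping
person approaches 0.4000·(0.1000+0.0800) = 0.0720 m
residual clearance needed = 0.1200+0.0400+0.1000 = 0.2600 m
S_min ≈ 0.0400+0.0160+0.0720+0.2600  ⇒  S_min = 97/250 m

S_min = 97/250 m = 0.3880 m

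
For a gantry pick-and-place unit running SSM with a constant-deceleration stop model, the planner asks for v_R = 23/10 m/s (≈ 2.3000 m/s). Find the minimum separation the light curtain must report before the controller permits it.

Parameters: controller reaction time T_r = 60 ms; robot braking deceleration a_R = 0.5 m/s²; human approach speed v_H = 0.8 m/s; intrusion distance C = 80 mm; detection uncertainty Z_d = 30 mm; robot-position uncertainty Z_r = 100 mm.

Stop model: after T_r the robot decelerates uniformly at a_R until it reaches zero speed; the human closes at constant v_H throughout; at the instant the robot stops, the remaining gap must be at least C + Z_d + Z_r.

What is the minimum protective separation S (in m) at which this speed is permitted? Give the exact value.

braking lasts T_s = (23/10)/(1/2) = 4.6000 s
reaction-phase robot travel = 2.3000·0.0600 = 0.1380 m
braking distance = 2.3000²/(2·0.5000) = 5.2900 m
human closes 0.8000·4.6600 = 3.7280 m
residual clearance needed = 0.0800+0.0300+0.1000 = 0.2100 m
S_min ≈ 0.1380+5.2900+3.7280+0.2100  ⇒  S_min = 4683/500 m

S_min = 4683/500 m = 9.3660 m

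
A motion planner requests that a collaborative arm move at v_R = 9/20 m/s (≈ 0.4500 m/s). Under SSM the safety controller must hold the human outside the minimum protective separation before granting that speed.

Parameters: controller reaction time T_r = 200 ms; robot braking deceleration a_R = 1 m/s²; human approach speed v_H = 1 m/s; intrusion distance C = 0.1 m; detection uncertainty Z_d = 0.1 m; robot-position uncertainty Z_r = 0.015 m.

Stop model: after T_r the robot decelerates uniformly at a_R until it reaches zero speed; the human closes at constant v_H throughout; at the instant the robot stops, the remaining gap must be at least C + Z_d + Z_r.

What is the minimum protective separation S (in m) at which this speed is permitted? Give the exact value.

S_min = 169/160 m = 1.0562 m

braking lasts T_s = (9/20)/1 = 0.4500 s
reaction-phase robot travel = 0.4500·0.2000 = 0.0900 m
robot under decel: 0.4500²/(2·1.0000) = 0.1013 m
human over T_r+T_s: 1.0000·(0.2000+0.4500) = 0.6500 m
margins: 0.1000+0.1000+0.0150 = 0.2150 m
S_min ≈ 0.0900+0.1013+0.6500+0.2150  ⇒  S_min = 169/160 m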